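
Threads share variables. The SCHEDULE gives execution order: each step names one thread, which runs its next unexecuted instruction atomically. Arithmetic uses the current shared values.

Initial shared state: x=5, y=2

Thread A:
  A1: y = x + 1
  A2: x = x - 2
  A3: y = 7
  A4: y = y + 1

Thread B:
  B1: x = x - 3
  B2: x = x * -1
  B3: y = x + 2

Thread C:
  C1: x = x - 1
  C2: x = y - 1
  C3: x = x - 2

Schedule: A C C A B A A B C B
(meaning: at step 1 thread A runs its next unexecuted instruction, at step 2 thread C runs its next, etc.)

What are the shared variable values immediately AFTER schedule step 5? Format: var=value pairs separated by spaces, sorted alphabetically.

Step 1: thread A executes A1 (y = x + 1). Shared: x=5 y=6. PCs: A@1 B@0 C@0
Step 2: thread C executes C1 (x = x - 1). Shared: x=4 y=6. PCs: A@1 B@0 C@1
Step 3: thread C executes C2 (x = y - 1). Shared: x=5 y=6. PCs: A@1 B@0 C@2
Step 4: thread A executes A2 (x = x - 2). Shared: x=3 y=6. PCs: A@2 B@0 C@2
Step 5: thread B executes B1 (x = x - 3). Shared: x=0 y=6. PCs: A@2 B@1 C@2

Answer: x=0 y=6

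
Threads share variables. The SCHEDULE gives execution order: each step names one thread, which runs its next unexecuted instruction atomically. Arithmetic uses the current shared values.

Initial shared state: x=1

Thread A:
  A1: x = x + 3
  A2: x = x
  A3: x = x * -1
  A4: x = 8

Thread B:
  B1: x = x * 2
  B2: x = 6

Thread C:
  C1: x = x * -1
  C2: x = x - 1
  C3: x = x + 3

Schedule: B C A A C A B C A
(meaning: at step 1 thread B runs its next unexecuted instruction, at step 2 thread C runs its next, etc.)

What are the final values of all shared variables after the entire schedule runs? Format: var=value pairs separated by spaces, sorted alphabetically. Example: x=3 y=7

Step 1: thread B executes B1 (x = x * 2). Shared: x=2. PCs: A@0 B@1 C@0
Step 2: thread C executes C1 (x = x * -1). Shared: x=-2. PCs: A@0 B@1 C@1
Step 3: thread A executes A1 (x = x + 3). Shared: x=1. PCs: A@1 B@1 C@1
Step 4: thread A executes A2 (x = x). Shared: x=1. PCs: A@2 B@1 C@1
Step 5: thread C executes C2 (x = x - 1). Shared: x=0. PCs: A@2 B@1 C@2
Step 6: thread A executes A3 (x = x * -1). Shared: x=0. PCs: A@3 B@1 C@2
Step 7: thread B executes B2 (x = 6). Shared: x=6. PCs: A@3 B@2 C@2
Step 8: thread C executes C3 (x = x + 3). Shared: x=9. PCs: A@3 B@2 C@3
Step 9: thread A executes A4 (x = 8). Shared: x=8. PCs: A@4 B@2 C@3

Answer: x=8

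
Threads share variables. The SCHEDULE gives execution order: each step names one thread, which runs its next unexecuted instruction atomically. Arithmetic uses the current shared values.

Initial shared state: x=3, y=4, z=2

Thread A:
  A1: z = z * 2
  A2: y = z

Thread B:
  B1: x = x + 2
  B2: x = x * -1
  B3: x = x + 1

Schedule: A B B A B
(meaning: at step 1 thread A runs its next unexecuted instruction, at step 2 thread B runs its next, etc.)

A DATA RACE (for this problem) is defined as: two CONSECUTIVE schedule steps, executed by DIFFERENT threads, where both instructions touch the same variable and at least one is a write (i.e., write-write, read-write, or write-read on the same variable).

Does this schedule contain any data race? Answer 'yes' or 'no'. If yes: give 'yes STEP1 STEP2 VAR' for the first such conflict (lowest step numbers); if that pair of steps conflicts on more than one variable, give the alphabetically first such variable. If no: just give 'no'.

Steps 1,2: A(r=z,w=z) vs B(r=x,w=x). No conflict.
Steps 2,3: same thread (B). No race.
Steps 3,4: B(r=x,w=x) vs A(r=z,w=y). No conflict.
Steps 4,5: A(r=z,w=y) vs B(r=x,w=x). No conflict.

Answer: no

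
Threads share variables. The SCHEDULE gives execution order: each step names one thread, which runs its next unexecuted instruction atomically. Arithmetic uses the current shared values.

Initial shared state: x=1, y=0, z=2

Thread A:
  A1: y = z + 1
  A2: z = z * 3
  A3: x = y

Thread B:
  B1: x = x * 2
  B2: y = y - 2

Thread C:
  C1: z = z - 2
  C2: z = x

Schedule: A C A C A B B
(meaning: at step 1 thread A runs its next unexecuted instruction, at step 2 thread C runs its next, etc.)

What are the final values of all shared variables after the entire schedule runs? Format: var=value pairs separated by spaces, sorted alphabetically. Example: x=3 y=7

Step 1: thread A executes A1 (y = z + 1). Shared: x=1 y=3 z=2. PCs: A@1 B@0 C@0
Step 2: thread C executes C1 (z = z - 2). Shared: x=1 y=3 z=0. PCs: A@1 B@0 C@1
Step 3: thread A executes A2 (z = z * 3). Shared: x=1 y=3 z=0. PCs: A@2 B@0 C@1
Step 4: thread C executes C2 (z = x). Shared: x=1 y=3 z=1. PCs: A@2 B@0 C@2
Step 5: thread A executes A3 (x = y). Shared: x=3 y=3 z=1. PCs: A@3 B@0 C@2
Step 6: thread B executes B1 (x = x * 2). Shared: x=6 y=3 z=1. PCs: A@3 B@1 C@2
Step 7: thread B executes B2 (y = y - 2). Shared: x=6 y=1 z=1. PCs: A@3 B@2 C@2

Answer: x=6 y=1 z=1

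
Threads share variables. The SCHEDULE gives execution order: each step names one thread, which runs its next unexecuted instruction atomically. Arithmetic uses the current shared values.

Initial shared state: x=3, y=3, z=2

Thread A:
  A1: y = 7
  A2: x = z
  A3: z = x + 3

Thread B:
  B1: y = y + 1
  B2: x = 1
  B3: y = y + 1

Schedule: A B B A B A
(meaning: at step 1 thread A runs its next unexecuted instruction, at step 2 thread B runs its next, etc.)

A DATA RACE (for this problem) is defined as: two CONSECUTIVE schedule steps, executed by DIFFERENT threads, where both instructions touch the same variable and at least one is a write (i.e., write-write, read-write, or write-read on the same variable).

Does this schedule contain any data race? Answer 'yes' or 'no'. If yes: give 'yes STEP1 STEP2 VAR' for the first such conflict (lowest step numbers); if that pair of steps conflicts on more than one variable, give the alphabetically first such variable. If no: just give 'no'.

Steps 1,2: A(y = 7) vs B(y = y + 1). RACE on y (W-W).
Steps 2,3: same thread (B). No race.
Steps 3,4: B(x = 1) vs A(x = z). RACE on x (W-W).
Steps 4,5: A(r=z,w=x) vs B(r=y,w=y). No conflict.
Steps 5,6: B(r=y,w=y) vs A(r=x,w=z). No conflict.
First conflict at steps 1,2.

Answer: yes 1 2 y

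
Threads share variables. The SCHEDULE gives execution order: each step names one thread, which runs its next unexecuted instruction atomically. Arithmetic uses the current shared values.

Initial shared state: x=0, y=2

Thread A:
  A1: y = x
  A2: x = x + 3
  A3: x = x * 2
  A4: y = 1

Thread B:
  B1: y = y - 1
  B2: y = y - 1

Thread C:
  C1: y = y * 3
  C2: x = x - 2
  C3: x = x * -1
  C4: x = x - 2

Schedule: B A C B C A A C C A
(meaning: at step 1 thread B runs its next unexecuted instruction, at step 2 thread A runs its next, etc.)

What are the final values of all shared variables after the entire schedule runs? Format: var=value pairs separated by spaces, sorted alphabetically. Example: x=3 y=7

Step 1: thread B executes B1 (y = y - 1). Shared: x=0 y=1. PCs: A@0 B@1 C@0
Step 2: thread A executes A1 (y = x). Shared: x=0 y=0. PCs: A@1 B@1 C@0
Step 3: thread C executes C1 (y = y * 3). Shared: x=0 y=0. PCs: A@1 B@1 C@1
Step 4: thread B executes B2 (y = y - 1). Shared: x=0 y=-1. PCs: A@1 B@2 C@1
Step 5: thread C executes C2 (x = x - 2). Shared: x=-2 y=-1. PCs: A@1 B@2 C@2
Step 6: thread A executes A2 (x = x + 3). Shared: x=1 y=-1. PCs: A@2 B@2 C@2
Step 7: thread A executes A3 (x = x * 2). Shared: x=2 y=-1. PCs: A@3 B@2 C@2
Step 8: thread C executes C3 (x = x * -1). Shared: x=-2 y=-1. PCs: A@3 B@2 C@3
Step 9: thread C executes C4 (x = x - 2). Shared: x=-4 y=-1. PCs: A@3 B@2 C@4
Step 10: thread A executes A4 (y = 1). Shared: x=-4 y=1. PCs: A@4 B@2 C@4

Answer: x=-4 y=1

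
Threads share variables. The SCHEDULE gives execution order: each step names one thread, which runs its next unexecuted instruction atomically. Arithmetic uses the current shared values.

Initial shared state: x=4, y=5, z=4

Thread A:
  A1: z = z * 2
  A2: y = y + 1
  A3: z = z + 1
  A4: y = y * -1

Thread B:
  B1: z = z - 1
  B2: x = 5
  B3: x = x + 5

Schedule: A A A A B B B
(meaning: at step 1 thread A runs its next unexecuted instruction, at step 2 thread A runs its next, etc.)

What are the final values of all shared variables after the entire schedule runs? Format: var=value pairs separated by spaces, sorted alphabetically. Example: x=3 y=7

Answer: x=10 y=-6 z=8

Derivation:
Step 1: thread A executes A1 (z = z * 2). Shared: x=4 y=5 z=8. PCs: A@1 B@0
Step 2: thread A executes A2 (y = y + 1). Shared: x=4 y=6 z=8. PCs: A@2 B@0
Step 3: thread A executes A3 (z = z + 1). Shared: x=4 y=6 z=9. PCs: A@3 B@0
Step 4: thread A executes A4 (y = y * -1). Shared: x=4 y=-6 z=9. PCs: A@4 B@0
Step 5: thread B executes B1 (z = z - 1). Shared: x=4 y=-6 z=8. PCs: A@4 B@1
Step 6: thread B executes B2 (x = 5). Shared: x=5 y=-6 z=8. PCs: A@4 B@2
Step 7: thread B executes B3 (x = x + 5). Shared: x=10 y=-6 z=8. PCs: A@4 B@3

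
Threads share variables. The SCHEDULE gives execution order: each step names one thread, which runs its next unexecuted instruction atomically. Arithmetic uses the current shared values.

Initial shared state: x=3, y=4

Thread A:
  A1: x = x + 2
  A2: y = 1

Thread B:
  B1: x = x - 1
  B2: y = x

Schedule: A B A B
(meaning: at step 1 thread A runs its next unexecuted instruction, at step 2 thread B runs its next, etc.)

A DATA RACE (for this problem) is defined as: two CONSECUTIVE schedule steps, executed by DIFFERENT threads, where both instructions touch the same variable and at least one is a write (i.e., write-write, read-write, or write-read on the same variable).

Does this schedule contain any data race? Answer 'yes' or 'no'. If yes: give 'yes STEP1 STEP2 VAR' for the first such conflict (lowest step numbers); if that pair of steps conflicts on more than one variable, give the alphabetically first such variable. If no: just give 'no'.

Steps 1,2: A(x = x + 2) vs B(x = x - 1). RACE on x (W-W).
Steps 2,3: B(r=x,w=x) vs A(r=-,w=y). No conflict.
Steps 3,4: A(y = 1) vs B(y = x). RACE on y (W-W).
First conflict at steps 1,2.

Answer: yes 1 2 x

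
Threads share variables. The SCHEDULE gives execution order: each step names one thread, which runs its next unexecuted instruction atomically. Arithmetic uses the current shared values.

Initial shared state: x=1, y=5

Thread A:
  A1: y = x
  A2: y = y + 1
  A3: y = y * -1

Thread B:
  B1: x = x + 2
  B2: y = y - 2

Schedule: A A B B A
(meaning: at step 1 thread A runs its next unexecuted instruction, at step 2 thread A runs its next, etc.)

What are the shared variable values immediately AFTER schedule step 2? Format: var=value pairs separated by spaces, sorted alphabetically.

Answer: x=1 y=2

Derivation:
Step 1: thread A executes A1 (y = x). Shared: x=1 y=1. PCs: A@1 B@0
Step 2: thread A executes A2 (y = y + 1). Shared: x=1 y=2. PCs: A@2 B@0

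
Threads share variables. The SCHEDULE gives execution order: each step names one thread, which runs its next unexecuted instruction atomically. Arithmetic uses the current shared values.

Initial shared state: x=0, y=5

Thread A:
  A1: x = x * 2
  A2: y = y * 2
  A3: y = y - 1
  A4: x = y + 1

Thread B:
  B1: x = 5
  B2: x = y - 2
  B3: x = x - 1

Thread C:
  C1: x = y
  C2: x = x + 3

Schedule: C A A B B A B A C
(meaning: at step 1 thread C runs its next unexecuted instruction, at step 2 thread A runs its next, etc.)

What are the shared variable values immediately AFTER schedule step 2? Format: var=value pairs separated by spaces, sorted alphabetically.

Step 1: thread C executes C1 (x = y). Shared: x=5 y=5. PCs: A@0 B@0 C@1
Step 2: thread A executes A1 (x = x * 2). Shared: x=10 y=5. PCs: A@1 B@0 C@1

Answer: x=10 y=5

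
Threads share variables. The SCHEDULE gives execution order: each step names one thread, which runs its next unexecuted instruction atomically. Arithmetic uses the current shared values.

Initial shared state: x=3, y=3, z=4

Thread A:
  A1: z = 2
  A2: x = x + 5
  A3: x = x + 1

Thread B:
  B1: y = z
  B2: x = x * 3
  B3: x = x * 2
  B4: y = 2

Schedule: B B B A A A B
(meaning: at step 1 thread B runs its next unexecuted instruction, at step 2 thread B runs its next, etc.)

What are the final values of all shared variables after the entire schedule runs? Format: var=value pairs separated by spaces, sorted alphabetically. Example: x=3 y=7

Step 1: thread B executes B1 (y = z). Shared: x=3 y=4 z=4. PCs: A@0 B@1
Step 2: thread B executes B2 (x = x * 3). Shared: x=9 y=4 z=4. PCs: A@0 B@2
Step 3: thread B executes B3 (x = x * 2). Shared: x=18 y=4 z=4. PCs: A@0 B@3
Step 4: thread A executes A1 (z = 2). Shared: x=18 y=4 z=2. PCs: A@1 B@3
Step 5: thread A executes A2 (x = x + 5). Shared: x=23 y=4 z=2. PCs: A@2 B@3
Step 6: thread A executes A3 (x = x + 1). Shared: x=24 y=4 z=2. PCs: A@3 B@3
Step 7: thread B executes B4 (y = 2). Shared: x=24 y=2 z=2. PCs: A@3 B@4

Answer: x=24 y=2 z=2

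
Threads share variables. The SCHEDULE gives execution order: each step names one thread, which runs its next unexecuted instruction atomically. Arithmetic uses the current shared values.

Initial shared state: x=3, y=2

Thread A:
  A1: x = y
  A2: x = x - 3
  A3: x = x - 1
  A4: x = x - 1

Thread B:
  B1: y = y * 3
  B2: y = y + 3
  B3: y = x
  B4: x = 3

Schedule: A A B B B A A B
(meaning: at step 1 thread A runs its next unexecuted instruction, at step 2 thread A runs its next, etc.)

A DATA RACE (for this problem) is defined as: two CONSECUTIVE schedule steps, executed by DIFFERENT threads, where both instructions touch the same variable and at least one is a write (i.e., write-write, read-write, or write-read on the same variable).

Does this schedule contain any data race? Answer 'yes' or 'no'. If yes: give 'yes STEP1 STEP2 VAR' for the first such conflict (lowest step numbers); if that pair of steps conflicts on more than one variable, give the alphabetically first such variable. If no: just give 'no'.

Steps 1,2: same thread (A). No race.
Steps 2,3: A(r=x,w=x) vs B(r=y,w=y). No conflict.
Steps 3,4: same thread (B). No race.
Steps 4,5: same thread (B). No race.
Steps 5,6: B(y = x) vs A(x = x - 1). RACE on x (R-W).
Steps 6,7: same thread (A). No race.
Steps 7,8: A(x = x - 1) vs B(x = 3). RACE on x (W-W).
First conflict at steps 5,6.

Answer: yes 5 6 x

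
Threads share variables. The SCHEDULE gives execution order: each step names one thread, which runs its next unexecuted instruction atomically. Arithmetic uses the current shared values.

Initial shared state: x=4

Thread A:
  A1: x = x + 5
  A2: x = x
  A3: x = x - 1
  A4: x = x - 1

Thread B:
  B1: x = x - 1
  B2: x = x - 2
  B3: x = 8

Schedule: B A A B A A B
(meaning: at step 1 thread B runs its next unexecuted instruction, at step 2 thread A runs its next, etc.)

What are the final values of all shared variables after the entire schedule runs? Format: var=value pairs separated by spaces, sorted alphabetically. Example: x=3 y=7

Step 1: thread B executes B1 (x = x - 1). Shared: x=3. PCs: A@0 B@1
Step 2: thread A executes A1 (x = x + 5). Shared: x=8. PCs: A@1 B@1
Step 3: thread A executes A2 (x = x). Shared: x=8. PCs: A@2 B@1
Step 4: thread B executes B2 (x = x - 2). Shared: x=6. PCs: A@2 B@2
Step 5: thread A executes A3 (x = x - 1). Shared: x=5. PCs: A@3 B@2
Step 6: thread A executes A4 (x = x - 1). Shared: x=4. PCs: A@4 B@2
Step 7: thread B executes B3 (x = 8). Shared: x=8. PCs: A@4 B@3

Answer: x=8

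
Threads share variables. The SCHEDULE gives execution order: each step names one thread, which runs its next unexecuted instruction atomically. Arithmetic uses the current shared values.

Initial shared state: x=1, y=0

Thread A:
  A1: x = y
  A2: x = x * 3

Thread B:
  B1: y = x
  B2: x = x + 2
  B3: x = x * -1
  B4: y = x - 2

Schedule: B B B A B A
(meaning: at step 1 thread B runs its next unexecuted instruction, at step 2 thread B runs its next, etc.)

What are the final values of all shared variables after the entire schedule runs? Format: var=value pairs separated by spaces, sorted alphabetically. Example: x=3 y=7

Step 1: thread B executes B1 (y = x). Shared: x=1 y=1. PCs: A@0 B@1
Step 2: thread B executes B2 (x = x + 2). Shared: x=3 y=1. PCs: A@0 B@2
Step 3: thread B executes B3 (x = x * -1). Shared: x=-3 y=1. PCs: A@0 B@3
Step 4: thread A executes A1 (x = y). Shared: x=1 y=1. PCs: A@1 B@3
Step 5: thread B executes B4 (y = x - 2). Shared: x=1 y=-1. PCs: A@1 B@4
Step 6: thread A executes A2 (x = x * 3). Shared: x=3 y=-1. PCs: A@2 B@4

Answer: x=3 y=-1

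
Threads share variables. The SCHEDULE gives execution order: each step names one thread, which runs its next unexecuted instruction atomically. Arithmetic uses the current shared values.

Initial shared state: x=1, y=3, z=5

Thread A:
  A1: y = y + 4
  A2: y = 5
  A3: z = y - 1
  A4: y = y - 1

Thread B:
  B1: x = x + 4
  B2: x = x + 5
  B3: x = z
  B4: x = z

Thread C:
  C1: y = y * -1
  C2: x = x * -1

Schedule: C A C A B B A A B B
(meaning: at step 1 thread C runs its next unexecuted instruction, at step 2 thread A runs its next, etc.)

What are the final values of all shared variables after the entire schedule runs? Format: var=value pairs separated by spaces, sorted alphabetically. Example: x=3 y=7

Step 1: thread C executes C1 (y = y * -1). Shared: x=1 y=-3 z=5. PCs: A@0 B@0 C@1
Step 2: thread A executes A1 (y = y + 4). Shared: x=1 y=1 z=5. PCs: A@1 B@0 C@1
Step 3: thread C executes C2 (x = x * -1). Shared: x=-1 y=1 z=5. PCs: A@1 B@0 C@2
Step 4: thread A executes A2 (y = 5). Shared: x=-1 y=5 z=5. PCs: A@2 B@0 C@2
Step 5: thread B executes B1 (x = x + 4). Shared: x=3 y=5 z=5. PCs: A@2 B@1 C@2
Step 6: thread B executes B2 (x = x + 5). Shared: x=8 y=5 z=5. PCs: A@2 B@2 C@2
Step 7: thread A executes A3 (z = y - 1). Shared: x=8 y=5 z=4. PCs: A@3 B@2 C@2
Step 8: thread A executes A4 (y = y - 1). Shared: x=8 y=4 z=4. PCs: A@4 B@2 C@2
Step 9: thread B executes B3 (x = z). Shared: x=4 y=4 z=4. PCs: A@4 B@3 C@2
Step 10: thread B executes B4 (x = z). Shared: x=4 y=4 z=4. PCs: A@4 B@4 C@2

Answer: x=4 y=4 z=4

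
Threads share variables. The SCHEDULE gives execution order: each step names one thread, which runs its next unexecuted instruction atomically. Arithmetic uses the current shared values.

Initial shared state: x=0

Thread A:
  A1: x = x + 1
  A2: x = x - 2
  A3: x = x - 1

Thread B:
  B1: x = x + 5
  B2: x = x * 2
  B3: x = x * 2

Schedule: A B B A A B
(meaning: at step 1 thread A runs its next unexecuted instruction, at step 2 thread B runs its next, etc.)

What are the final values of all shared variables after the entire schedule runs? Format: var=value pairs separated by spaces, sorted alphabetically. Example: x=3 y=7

Step 1: thread A executes A1 (x = x + 1). Shared: x=1. PCs: A@1 B@0
Step 2: thread B executes B1 (x = x + 5). Shared: x=6. PCs: A@1 B@1
Step 3: thread B executes B2 (x = x * 2). Shared: x=12. PCs: A@1 B@2
Step 4: thread A executes A2 (x = x - 2). Shared: x=10. PCs: A@2 B@2
Step 5: thread A executes A3 (x = x - 1). Shared: x=9. PCs: A@3 B@2
Step 6: thread B executes B3 (x = x * 2). Shared: x=18. PCs: A@3 B@3

Answer: x=18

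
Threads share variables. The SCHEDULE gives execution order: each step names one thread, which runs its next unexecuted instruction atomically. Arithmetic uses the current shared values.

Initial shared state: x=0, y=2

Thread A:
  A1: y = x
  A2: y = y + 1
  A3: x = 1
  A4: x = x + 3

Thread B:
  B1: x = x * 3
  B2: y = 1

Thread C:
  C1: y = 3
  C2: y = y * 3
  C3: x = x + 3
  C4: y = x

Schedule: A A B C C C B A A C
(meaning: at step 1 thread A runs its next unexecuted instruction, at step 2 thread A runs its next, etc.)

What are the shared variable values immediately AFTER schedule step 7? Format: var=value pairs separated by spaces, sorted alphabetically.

Answer: x=3 y=1

Derivation:
Step 1: thread A executes A1 (y = x). Shared: x=0 y=0. PCs: A@1 B@0 C@0
Step 2: thread A executes A2 (y = y + 1). Shared: x=0 y=1. PCs: A@2 B@0 C@0
Step 3: thread B executes B1 (x = x * 3). Shared: x=0 y=1. PCs: A@2 B@1 C@0
Step 4: thread C executes C1 (y = 3). Shared: x=0 y=3. PCs: A@2 B@1 C@1
Step 5: thread C executes C2 (y = y * 3). Shared: x=0 y=9. PCs: A@2 B@1 C@2
Step 6: thread C executes C3 (x = x + 3). Shared: x=3 y=9. PCs: A@2 B@1 C@3
Step 7: thread B executes B2 (y = 1). Shared: x=3 y=1. PCs: A@2 B@2 C@3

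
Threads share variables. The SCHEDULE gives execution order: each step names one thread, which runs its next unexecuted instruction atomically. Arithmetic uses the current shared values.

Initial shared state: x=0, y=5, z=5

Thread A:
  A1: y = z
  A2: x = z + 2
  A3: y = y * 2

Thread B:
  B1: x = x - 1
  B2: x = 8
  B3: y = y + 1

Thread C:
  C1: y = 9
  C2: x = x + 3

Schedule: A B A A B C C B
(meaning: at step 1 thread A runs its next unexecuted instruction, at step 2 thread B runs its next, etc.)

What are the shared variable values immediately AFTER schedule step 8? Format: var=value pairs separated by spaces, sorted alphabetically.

Step 1: thread A executes A1 (y = z). Shared: x=0 y=5 z=5. PCs: A@1 B@0 C@0
Step 2: thread B executes B1 (x = x - 1). Shared: x=-1 y=5 z=5. PCs: A@1 B@1 C@0
Step 3: thread A executes A2 (x = z + 2). Shared: x=7 y=5 z=5. PCs: A@2 B@1 C@0
Step 4: thread A executes A3 (y = y * 2). Shared: x=7 y=10 z=5. PCs: A@3 B@1 C@0
Step 5: thread B executes B2 (x = 8). Shared: x=8 y=10 z=5. PCs: A@3 B@2 C@0
Step 6: thread C executes C1 (y = 9). Shared: x=8 y=9 z=5. PCs: A@3 B@2 C@1
Step 7: thread C executes C2 (x = x + 3). Shared: x=11 y=9 z=5. PCs: A@3 B@2 C@2
Step 8: thread B executes B3 (y = y + 1). Shared: x=11 y=10 z=5. PCs: A@3 B@3 C@2

Answer: x=11 y=10 z=5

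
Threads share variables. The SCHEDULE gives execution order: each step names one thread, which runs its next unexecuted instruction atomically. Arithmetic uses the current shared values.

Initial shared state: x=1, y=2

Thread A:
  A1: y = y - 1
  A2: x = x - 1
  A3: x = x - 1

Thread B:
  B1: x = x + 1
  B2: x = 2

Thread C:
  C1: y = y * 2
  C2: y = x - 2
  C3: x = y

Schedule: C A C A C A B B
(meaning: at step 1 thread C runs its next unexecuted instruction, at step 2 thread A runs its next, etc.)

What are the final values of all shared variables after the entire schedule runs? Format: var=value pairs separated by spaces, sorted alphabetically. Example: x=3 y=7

Step 1: thread C executes C1 (y = y * 2). Shared: x=1 y=4. PCs: A@0 B@0 C@1
Step 2: thread A executes A1 (y = y - 1). Shared: x=1 y=3. PCs: A@1 B@0 C@1
Step 3: thread C executes C2 (y = x - 2). Shared: x=1 y=-1. PCs: A@1 B@0 C@2
Step 4: thread A executes A2 (x = x - 1). Shared: x=0 y=-1. PCs: A@2 B@0 C@2
Step 5: thread C executes C3 (x = y). Shared: x=-1 y=-1. PCs: A@2 B@0 C@3
Step 6: thread A executes A3 (x = x - 1). Shared: x=-2 y=-1. PCs: A@3 B@0 C@3
Step 7: thread B executes B1 (x = x + 1). Shared: x=-1 y=-1. PCs: A@3 B@1 C@3
Step 8: thread B executes B2 (x = 2). Shared: x=2 y=-1. PCs: A@3 B@2 C@3

Answer: x=2 y=-1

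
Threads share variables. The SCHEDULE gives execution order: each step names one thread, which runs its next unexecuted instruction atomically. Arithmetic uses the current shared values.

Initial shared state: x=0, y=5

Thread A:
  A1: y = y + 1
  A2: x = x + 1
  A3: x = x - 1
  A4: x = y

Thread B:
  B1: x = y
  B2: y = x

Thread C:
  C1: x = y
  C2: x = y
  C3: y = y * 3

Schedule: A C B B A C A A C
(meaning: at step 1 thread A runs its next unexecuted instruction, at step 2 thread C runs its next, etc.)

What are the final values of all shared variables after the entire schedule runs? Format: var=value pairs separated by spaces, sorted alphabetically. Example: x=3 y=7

Answer: x=6 y=18

Derivation:
Step 1: thread A executes A1 (y = y + 1). Shared: x=0 y=6. PCs: A@1 B@0 C@0
Step 2: thread C executes C1 (x = y). Shared: x=6 y=6. PCs: A@1 B@0 C@1
Step 3: thread B executes B1 (x = y). Shared: x=6 y=6. PCs: A@1 B@1 C@1
Step 4: thread B executes B2 (y = x). Shared: x=6 y=6. PCs: A@1 B@2 C@1
Step 5: thread A executes A2 (x = x + 1). Shared: x=7 y=6. PCs: A@2 B@2 C@1
Step 6: thread C executes C2 (x = y). Shared: x=6 y=6. PCs: A@2 B@2 C@2
Step 7: thread A executes A3 (x = x - 1). Shared: x=5 y=6. PCs: A@3 B@2 C@2
Step 8: thread A executes A4 (x = y). Shared: x=6 y=6. PCs: A@4 B@2 C@2
Step 9: thread C executes C3 (y = y * 3). Shared: x=6 y=18. PCs: A@4 B@2 C@3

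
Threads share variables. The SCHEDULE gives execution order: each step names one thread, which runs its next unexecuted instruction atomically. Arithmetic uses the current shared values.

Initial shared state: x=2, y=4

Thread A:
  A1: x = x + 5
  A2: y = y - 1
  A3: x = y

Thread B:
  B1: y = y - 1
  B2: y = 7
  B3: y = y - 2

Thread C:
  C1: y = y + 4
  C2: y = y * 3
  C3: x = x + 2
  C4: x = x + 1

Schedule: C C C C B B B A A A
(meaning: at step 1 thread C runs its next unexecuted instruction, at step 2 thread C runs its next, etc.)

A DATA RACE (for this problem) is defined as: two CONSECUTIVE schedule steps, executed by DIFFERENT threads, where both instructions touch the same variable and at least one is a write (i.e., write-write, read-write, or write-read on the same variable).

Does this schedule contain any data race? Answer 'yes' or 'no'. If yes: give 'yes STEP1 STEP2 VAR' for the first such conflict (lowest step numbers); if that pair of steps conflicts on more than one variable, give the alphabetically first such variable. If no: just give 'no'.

Steps 1,2: same thread (C). No race.
Steps 2,3: same thread (C). No race.
Steps 3,4: same thread (C). No race.
Steps 4,5: C(r=x,w=x) vs B(r=y,w=y). No conflict.
Steps 5,6: same thread (B). No race.
Steps 6,7: same thread (B). No race.
Steps 7,8: B(r=y,w=y) vs A(r=x,w=x). No conflict.
Steps 8,9: same thread (A). No race.
Steps 9,10: same thread (A). No race.

Answer: no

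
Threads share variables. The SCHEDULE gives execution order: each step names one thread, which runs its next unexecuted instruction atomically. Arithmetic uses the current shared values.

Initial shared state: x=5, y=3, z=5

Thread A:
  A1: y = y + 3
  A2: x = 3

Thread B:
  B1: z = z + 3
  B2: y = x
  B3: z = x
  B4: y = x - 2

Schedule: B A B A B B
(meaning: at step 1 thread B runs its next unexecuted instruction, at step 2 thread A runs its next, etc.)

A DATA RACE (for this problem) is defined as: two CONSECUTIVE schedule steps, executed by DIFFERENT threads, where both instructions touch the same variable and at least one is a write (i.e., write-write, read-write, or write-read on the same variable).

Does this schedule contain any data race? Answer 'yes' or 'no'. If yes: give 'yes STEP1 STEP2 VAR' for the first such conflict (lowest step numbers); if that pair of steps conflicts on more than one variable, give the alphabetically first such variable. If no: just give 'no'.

Steps 1,2: B(r=z,w=z) vs A(r=y,w=y). No conflict.
Steps 2,3: A(y = y + 3) vs B(y = x). RACE on y (W-W).
Steps 3,4: B(y = x) vs A(x = 3). RACE on x (R-W).
Steps 4,5: A(x = 3) vs B(z = x). RACE on x (W-R).
Steps 5,6: same thread (B). No race.
First conflict at steps 2,3.

Answer: yes 2 3 y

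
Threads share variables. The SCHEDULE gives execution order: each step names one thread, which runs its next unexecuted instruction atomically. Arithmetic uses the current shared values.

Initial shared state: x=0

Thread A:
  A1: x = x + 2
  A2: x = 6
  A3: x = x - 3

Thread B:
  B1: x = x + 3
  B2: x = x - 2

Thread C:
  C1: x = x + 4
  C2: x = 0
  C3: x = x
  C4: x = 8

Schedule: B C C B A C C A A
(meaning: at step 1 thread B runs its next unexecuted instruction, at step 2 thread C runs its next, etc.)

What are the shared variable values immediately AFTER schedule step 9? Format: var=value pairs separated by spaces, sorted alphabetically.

Step 1: thread B executes B1 (x = x + 3). Shared: x=3. PCs: A@0 B@1 C@0
Step 2: thread C executes C1 (x = x + 4). Shared: x=7. PCs: A@0 B@1 C@1
Step 3: thread C executes C2 (x = 0). Shared: x=0. PCs: A@0 B@1 C@2
Step 4: thread B executes B2 (x = x - 2). Shared: x=-2. PCs: A@0 B@2 C@2
Step 5: thread A executes A1 (x = x + 2). Shared: x=0. PCs: A@1 B@2 C@2
Step 6: thread C executes C3 (x = x). Shared: x=0. PCs: A@1 B@2 C@3
Step 7: thread C executes C4 (x = 8). Shared: x=8. PCs: A@1 B@2 C@4
Step 8: thread A executes A2 (x = 6). Shared: x=6. PCs: A@2 B@2 C@4
Step 9: thread A executes A3 (x = x - 3). Shared: x=3. PCs: A@3 B@2 C@4

Answer: x=3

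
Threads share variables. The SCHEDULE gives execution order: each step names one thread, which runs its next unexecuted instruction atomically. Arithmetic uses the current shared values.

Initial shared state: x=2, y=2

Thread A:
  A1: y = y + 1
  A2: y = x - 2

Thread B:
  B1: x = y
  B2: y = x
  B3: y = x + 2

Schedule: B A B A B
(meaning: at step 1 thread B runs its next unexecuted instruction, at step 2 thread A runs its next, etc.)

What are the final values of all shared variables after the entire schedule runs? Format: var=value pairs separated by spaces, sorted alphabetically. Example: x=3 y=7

Answer: x=2 y=4

Derivation:
Step 1: thread B executes B1 (x = y). Shared: x=2 y=2. PCs: A@0 B@1
Step 2: thread A executes A1 (y = y + 1). Shared: x=2 y=3. PCs: A@1 B@1
Step 3: thread B executes B2 (y = x). Shared: x=2 y=2. PCs: A@1 B@2
Step 4: thread A executes A2 (y = x - 2). Shared: x=2 y=0. PCs: A@2 B@2
Step 5: thread B executes B3 (y = x + 2). Shared: x=2 y=4. PCs: A@2 B@3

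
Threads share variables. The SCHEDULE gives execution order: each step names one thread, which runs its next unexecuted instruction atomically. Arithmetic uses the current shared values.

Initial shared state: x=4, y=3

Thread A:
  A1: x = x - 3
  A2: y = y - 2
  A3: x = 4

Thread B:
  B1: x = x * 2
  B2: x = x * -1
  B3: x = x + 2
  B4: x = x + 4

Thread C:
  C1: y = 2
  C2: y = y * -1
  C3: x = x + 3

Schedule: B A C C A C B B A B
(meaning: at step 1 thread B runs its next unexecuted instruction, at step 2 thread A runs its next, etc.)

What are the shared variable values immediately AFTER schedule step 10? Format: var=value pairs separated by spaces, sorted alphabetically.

Answer: x=8 y=-4

Derivation:
Step 1: thread B executes B1 (x = x * 2). Shared: x=8 y=3. PCs: A@0 B@1 C@0
Step 2: thread A executes A1 (x = x - 3). Shared: x=5 y=3. PCs: A@1 B@1 C@0
Step 3: thread C executes C1 (y = 2). Shared: x=5 y=2. PCs: A@1 B@1 C@1
Step 4: thread C executes C2 (y = y * -1). Shared: x=5 y=-2. PCs: A@1 B@1 C@2
Step 5: thread A executes A2 (y = y - 2). Shared: x=5 y=-4. PCs: A@2 B@1 C@2
Step 6: thread C executes C3 (x = x + 3). Shared: x=8 y=-4. PCs: A@2 B@1 C@3
Step 7: thread B executes B2 (x = x * -1). Shared: x=-8 y=-4. PCs: A@2 B@2 C@3
Step 8: thread B executes B3 (x = x + 2). Shared: x=-6 y=-4. PCs: A@2 B@3 C@3
Step 9: thread A executes A3 (x = 4). Shared: x=4 y=-4. PCs: A@3 B@3 C@3
Step 10: thread B executes B4 (x = x + 4). Shared: x=8 y=-4. PCs: A@3 B@4 C@3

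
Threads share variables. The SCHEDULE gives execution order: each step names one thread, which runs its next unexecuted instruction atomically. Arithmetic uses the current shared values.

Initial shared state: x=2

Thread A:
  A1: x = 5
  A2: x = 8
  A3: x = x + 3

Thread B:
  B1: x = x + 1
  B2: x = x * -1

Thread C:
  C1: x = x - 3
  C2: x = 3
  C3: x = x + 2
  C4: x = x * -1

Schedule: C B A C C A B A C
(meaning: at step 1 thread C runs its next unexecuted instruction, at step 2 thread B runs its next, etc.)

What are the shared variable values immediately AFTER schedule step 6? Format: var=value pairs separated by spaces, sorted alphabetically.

Answer: x=8

Derivation:
Step 1: thread C executes C1 (x = x - 3). Shared: x=-1. PCs: A@0 B@0 C@1
Step 2: thread B executes B1 (x = x + 1). Shared: x=0. PCs: A@0 B@1 C@1
Step 3: thread A executes A1 (x = 5). Shared: x=5. PCs: A@1 B@1 C@1
Step 4: thread C executes C2 (x = 3). Shared: x=3. PCs: A@1 B@1 C@2
Step 5: thread C executes C3 (x = x + 2). Shared: x=5. PCs: A@1 B@1 C@3
Step 6: thread A executes A2 (x = 8). Shared: x=8. PCs: A@2 B@1 C@3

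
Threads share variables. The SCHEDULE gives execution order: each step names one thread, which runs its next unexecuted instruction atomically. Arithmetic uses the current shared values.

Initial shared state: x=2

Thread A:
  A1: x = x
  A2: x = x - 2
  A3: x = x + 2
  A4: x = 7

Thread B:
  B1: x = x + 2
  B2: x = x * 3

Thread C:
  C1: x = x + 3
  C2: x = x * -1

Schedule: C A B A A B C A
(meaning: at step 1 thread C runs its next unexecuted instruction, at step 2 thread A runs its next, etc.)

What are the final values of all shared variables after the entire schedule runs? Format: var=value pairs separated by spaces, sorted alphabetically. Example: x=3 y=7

Step 1: thread C executes C1 (x = x + 3). Shared: x=5. PCs: A@0 B@0 C@1
Step 2: thread A executes A1 (x = x). Shared: x=5. PCs: A@1 B@0 C@1
Step 3: thread B executes B1 (x = x + 2). Shared: x=7. PCs: A@1 B@1 C@1
Step 4: thread A executes A2 (x = x - 2). Shared: x=5. PCs: A@2 B@1 C@1
Step 5: thread A executes A3 (x = x + 2). Shared: x=7. PCs: A@3 B@1 C@1
Step 6: thread B executes B2 (x = x * 3). Shared: x=21. PCs: A@3 B@2 C@1
Step 7: thread C executes C2 (x = x * -1). Shared: x=-21. PCs: A@3 B@2 C@2
Step 8: thread A executes A4 (x = 7). Shared: x=7. PCs: A@4 B@2 C@2

Answer: x=7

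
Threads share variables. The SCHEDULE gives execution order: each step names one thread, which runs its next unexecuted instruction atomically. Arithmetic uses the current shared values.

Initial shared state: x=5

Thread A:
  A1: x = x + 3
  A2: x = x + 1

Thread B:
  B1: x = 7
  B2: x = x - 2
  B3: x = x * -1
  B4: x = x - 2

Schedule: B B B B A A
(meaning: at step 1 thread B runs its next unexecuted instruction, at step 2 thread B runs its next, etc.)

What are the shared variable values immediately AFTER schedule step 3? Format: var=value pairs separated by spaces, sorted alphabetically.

Answer: x=-5

Derivation:
Step 1: thread B executes B1 (x = 7). Shared: x=7. PCs: A@0 B@1
Step 2: thread B executes B2 (x = x - 2). Shared: x=5. PCs: A@0 B@2
Step 3: thread B executes B3 (x = x * -1). Shared: x=-5. PCs: A@0 B@3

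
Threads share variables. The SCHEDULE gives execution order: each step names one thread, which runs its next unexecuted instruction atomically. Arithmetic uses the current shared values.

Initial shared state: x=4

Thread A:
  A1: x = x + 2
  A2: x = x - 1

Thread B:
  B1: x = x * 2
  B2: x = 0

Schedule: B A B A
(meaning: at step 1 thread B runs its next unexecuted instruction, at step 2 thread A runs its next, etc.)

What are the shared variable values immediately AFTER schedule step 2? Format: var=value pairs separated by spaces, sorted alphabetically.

Answer: x=10

Derivation:
Step 1: thread B executes B1 (x = x * 2). Shared: x=8. PCs: A@0 B@1
Step 2: thread A executes A1 (x = x + 2). Shared: x=10. PCs: A@1 B@1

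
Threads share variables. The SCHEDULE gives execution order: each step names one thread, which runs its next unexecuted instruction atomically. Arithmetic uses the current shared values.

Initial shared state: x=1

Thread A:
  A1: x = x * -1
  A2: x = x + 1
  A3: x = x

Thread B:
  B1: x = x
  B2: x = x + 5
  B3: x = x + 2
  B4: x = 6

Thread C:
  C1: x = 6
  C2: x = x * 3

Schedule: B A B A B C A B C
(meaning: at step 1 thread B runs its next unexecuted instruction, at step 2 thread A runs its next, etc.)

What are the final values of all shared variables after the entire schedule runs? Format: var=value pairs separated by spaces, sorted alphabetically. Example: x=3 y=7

Answer: x=18

Derivation:
Step 1: thread B executes B1 (x = x). Shared: x=1. PCs: A@0 B@1 C@0
Step 2: thread A executes A1 (x = x * -1). Shared: x=-1. PCs: A@1 B@1 C@0
Step 3: thread B executes B2 (x = x + 5). Shared: x=4. PCs: A@1 B@2 C@0
Step 4: thread A executes A2 (x = x + 1). Shared: x=5. PCs: A@2 B@2 C@0
Step 5: thread B executes B3 (x = x + 2). Shared: x=7. PCs: A@2 B@3 C@0
Step 6: thread C executes C1 (x = 6). Shared: x=6. PCs: A@2 B@3 C@1
Step 7: thread A executes A3 (x = x). Shared: x=6. PCs: A@3 B@3 C@1
Step 8: thread B executes B4 (x = 6). Shared: x=6. PCs: A@3 B@4 C@1
Step 9: thread C executes C2 (x = x * 3). Shared: x=18. PCs: A@3 B@4 C@2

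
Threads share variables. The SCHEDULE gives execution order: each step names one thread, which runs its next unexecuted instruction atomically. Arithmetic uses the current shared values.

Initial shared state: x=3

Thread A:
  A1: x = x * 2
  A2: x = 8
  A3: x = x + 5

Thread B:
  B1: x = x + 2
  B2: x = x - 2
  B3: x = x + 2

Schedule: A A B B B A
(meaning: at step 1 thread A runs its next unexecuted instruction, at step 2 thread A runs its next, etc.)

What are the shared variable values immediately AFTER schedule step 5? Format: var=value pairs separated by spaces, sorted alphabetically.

Step 1: thread A executes A1 (x = x * 2). Shared: x=6. PCs: A@1 B@0
Step 2: thread A executes A2 (x = 8). Shared: x=8. PCs: A@2 B@0
Step 3: thread B executes B1 (x = x + 2). Shared: x=10. PCs: A@2 B@1
Step 4: thread B executes B2 (x = x - 2). Shared: x=8. PCs: A@2 B@2
Step 5: thread B executes B3 (x = x + 2). Shared: x=10. PCs: A@2 B@3

Answer: x=10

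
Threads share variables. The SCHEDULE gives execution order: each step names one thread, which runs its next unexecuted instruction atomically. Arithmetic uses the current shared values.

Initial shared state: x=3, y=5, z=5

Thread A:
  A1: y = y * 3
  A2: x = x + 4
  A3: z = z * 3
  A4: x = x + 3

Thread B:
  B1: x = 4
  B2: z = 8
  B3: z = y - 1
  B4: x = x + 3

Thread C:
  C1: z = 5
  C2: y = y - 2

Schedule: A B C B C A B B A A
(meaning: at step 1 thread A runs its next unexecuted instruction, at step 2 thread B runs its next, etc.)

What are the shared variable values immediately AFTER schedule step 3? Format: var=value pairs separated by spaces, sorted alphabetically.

Answer: x=4 y=15 z=5

Derivation:
Step 1: thread A executes A1 (y = y * 3). Shared: x=3 y=15 z=5. PCs: A@1 B@0 C@0
Step 2: thread B executes B1 (x = 4). Shared: x=4 y=15 z=5. PCs: A@1 B@1 C@0
Step 3: thread C executes C1 (z = 5). Shared: x=4 y=15 z=5. PCs: A@1 B@1 C@1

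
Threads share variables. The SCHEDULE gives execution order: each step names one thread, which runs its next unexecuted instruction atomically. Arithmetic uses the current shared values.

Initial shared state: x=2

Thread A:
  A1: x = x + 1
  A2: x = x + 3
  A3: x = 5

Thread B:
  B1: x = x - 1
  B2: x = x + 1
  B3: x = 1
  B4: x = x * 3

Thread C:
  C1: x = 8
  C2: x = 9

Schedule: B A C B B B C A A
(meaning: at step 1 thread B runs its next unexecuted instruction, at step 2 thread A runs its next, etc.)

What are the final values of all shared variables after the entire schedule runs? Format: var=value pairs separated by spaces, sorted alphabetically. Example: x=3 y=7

Step 1: thread B executes B1 (x = x - 1). Shared: x=1. PCs: A@0 B@1 C@0
Step 2: thread A executes A1 (x = x + 1). Shared: x=2. PCs: A@1 B@1 C@0
Step 3: thread C executes C1 (x = 8). Shared: x=8. PCs: A@1 B@1 C@1
Step 4: thread B executes B2 (x = x + 1). Shared: x=9. PCs: A@1 B@2 C@1
Step 5: thread B executes B3 (x = 1). Shared: x=1. PCs: A@1 B@3 C@1
Step 6: thread B executes B4 (x = x * 3). Shared: x=3. PCs: A@1 B@4 C@1
Step 7: thread C executes C2 (x = 9). Shared: x=9. PCs: A@1 B@4 C@2
Step 8: thread A executes A2 (x = x + 3). Shared: x=12. PCs: A@2 B@4 C@2
Step 9: thread A executes A3 (x = 5). Shared: x=5. PCs: A@3 B@4 C@2

Answer: x=5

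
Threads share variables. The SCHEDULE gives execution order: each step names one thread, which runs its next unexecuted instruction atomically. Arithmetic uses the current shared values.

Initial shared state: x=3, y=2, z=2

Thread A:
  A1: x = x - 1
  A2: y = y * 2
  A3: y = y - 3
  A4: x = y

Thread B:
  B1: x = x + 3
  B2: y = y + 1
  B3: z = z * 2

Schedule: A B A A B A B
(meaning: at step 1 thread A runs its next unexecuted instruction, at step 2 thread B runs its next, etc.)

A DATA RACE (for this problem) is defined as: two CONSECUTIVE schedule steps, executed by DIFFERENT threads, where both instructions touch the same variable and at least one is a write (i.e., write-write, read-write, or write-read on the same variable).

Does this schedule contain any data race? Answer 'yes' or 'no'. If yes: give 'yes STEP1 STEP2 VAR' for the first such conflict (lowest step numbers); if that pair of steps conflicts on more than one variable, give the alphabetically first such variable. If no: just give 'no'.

Steps 1,2: A(x = x - 1) vs B(x = x + 3). RACE on x (W-W).
Steps 2,3: B(r=x,w=x) vs A(r=y,w=y). No conflict.
Steps 3,4: same thread (A). No race.
Steps 4,5: A(y = y - 3) vs B(y = y + 1). RACE on y (W-W).
Steps 5,6: B(y = y + 1) vs A(x = y). RACE on y (W-R).
Steps 6,7: A(r=y,w=x) vs B(r=z,w=z). No conflict.
First conflict at steps 1,2.

Answer: yes 1 2 x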